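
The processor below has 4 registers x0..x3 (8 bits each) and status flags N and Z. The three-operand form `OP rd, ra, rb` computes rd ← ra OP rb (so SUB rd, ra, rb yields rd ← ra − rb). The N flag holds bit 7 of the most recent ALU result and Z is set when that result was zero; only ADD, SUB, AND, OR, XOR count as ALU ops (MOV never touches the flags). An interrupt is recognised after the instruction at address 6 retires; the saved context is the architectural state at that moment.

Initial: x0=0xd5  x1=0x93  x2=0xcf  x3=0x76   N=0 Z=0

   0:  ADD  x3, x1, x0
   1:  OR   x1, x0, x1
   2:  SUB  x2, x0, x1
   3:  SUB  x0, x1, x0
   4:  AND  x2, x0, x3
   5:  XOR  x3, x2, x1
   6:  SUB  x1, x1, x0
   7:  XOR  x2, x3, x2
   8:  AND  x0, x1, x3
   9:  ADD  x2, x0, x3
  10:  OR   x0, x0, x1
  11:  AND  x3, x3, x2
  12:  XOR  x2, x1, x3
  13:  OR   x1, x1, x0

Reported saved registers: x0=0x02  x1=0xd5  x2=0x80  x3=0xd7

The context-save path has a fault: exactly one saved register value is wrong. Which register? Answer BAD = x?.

after  0: x0=0xd5 x1=0x93 x2=0xcf x3=0x68  N=0 Z=0
after  1: x0=0xd5 x1=0xd7 x2=0xcf x3=0x68  N=1 Z=0
after  2: x0=0xd5 x1=0xd7 x2=0xfe x3=0x68  N=1 Z=0
after  3: x0=0x02 x1=0xd7 x2=0xfe x3=0x68  N=0 Z=0
after  4: x0=0x02 x1=0xd7 x2=0x00 x3=0x68  N=0 Z=1
after  5: x0=0x02 x1=0xd7 x2=0x00 x3=0xd7  N=1 Z=0
after  6: x0=0x02 x1=0xd5 x2=0x00 x3=0xd7  N=1 Z=0
-- IRQ taken; context saved, return-PC = 7 --
mismatch: x2: reported 0x80 vs actual 0x00

BAD = x2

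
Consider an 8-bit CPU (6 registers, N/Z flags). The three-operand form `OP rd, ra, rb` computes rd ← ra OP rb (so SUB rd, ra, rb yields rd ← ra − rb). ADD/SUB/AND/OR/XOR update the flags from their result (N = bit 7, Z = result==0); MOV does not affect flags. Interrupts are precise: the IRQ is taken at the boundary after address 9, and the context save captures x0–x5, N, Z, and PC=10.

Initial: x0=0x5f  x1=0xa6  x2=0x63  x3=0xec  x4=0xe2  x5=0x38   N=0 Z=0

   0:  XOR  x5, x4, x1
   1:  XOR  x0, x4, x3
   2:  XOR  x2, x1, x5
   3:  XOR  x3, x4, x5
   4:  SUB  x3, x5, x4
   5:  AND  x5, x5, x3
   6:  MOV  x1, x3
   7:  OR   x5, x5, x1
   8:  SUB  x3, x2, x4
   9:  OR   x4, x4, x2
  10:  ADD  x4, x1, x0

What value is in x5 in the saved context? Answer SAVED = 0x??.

SAVED = 0x62

after  0: x0=0x5f x1=0xa6 x2=0x63 x3=0xec x4=0xe2 x5=0x44  N=0 Z=0
after  1: x0=0x0e x1=0xa6 x2=0x63 x3=0xec x4=0xe2 x5=0x44  N=0 Z=0
after  2: x0=0x0e x1=0xa6 x2=0xe2 x3=0xec x4=0xe2 x5=0x44  N=1 Z=0
after  3: x0=0x0e x1=0xa6 x2=0xe2 x3=0xa6 x4=0xe2 x5=0x44  N=1 Z=0
after  4: x0=0x0e x1=0xa6 x2=0xe2 x3=0x62 x4=0xe2 x5=0x44  N=0 Z=0
after  5: x0=0x0e x1=0xa6 x2=0xe2 x3=0x62 x4=0xe2 x5=0x40  N=0 Z=0
after  6: x0=0x0e x1=0x62 x2=0xe2 x3=0x62 x4=0xe2 x5=0x40  N=0 Z=0
after  7: x0=0x0e x1=0x62 x2=0xe2 x3=0x62 x4=0xe2 x5=0x62  N=0 Z=0
after  8: x0=0x0e x1=0x62 x2=0xe2 x3=0x00 x4=0xe2 x5=0x62  N=0 Z=1
after  9: x0=0x0e x1=0x62 x2=0xe2 x3=0x00 x4=0xe2 x5=0x62  N=1 Z=0
-- IRQ taken; context saved, return-PC = 10 --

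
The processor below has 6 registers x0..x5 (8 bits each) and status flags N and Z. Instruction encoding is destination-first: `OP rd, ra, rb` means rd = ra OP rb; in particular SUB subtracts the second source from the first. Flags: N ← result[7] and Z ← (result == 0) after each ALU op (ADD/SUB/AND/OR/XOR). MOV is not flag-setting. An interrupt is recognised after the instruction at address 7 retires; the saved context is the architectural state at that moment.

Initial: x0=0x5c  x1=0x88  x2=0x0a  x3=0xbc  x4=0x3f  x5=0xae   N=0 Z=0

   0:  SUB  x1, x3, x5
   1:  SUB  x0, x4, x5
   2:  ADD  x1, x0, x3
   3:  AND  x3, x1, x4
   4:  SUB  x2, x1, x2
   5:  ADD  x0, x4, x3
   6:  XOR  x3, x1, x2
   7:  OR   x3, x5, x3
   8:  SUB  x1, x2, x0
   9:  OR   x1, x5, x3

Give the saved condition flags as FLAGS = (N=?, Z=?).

FLAGS = (N=1, Z=0)

after  0: x0=0x5c x1=0x0e x2=0x0a x3=0xbc x4=0x3f x5=0xae  N=0 Z=0
after  1: x0=0x91 x1=0x0e x2=0x0a x3=0xbc x4=0x3f x5=0xae  N=1 Z=0
after  2: x0=0x91 x1=0x4d x2=0x0a x3=0xbc x4=0x3f x5=0xae  N=0 Z=0
after  3: x0=0x91 x1=0x4d x2=0x0a x3=0x0d x4=0x3f x5=0xae  N=0 Z=0
after  4: x0=0x91 x1=0x4d x2=0x43 x3=0x0d x4=0x3f x5=0xae  N=0 Z=0
after  5: x0=0x4c x1=0x4d x2=0x43 x3=0x0d x4=0x3f x5=0xae  N=0 Z=0
after  6: x0=0x4c x1=0x4d x2=0x43 x3=0x0e x4=0x3f x5=0xae  N=0 Z=0
after  7: x0=0x4c x1=0x4d x2=0x43 x3=0xae x4=0x3f x5=0xae  N=1 Z=0
-- IRQ taken; context saved, return-PC = 8 --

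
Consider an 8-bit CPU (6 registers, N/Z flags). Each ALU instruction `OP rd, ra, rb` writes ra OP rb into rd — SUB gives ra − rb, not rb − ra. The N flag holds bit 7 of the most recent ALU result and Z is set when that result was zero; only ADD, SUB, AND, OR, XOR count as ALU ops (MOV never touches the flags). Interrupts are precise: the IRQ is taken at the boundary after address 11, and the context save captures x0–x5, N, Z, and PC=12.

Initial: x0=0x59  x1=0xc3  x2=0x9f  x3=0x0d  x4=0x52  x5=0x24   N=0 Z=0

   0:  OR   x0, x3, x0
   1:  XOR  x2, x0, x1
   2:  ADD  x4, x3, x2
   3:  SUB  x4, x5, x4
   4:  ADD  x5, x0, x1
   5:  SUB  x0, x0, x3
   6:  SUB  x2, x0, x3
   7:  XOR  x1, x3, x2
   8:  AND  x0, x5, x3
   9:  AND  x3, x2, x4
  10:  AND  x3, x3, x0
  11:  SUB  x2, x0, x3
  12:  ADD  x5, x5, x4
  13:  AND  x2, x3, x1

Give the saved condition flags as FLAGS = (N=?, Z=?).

after  0: x0=0x5d x1=0xc3 x2=0x9f x3=0x0d x4=0x52 x5=0x24  N=0 Z=0
after  1: x0=0x5d x1=0xc3 x2=0x9e x3=0x0d x4=0x52 x5=0x24  N=1 Z=0
after  2: x0=0x5d x1=0xc3 x2=0x9e x3=0x0d x4=0xab x5=0x24  N=1 Z=0
after  3: x0=0x5d x1=0xc3 x2=0x9e x3=0x0d x4=0x79 x5=0x24  N=0 Z=0
after  4: x0=0x5d x1=0xc3 x2=0x9e x3=0x0d x4=0x79 x5=0x20  N=0 Z=0
after  5: x0=0x50 x1=0xc3 x2=0x9e x3=0x0d x4=0x79 x5=0x20  N=0 Z=0
after  6: x0=0x50 x1=0xc3 x2=0x43 x3=0x0d x4=0x79 x5=0x20  N=0 Z=0
after  7: x0=0x50 x1=0x4e x2=0x43 x3=0x0d x4=0x79 x5=0x20  N=0 Z=0
after  8: x0=0x00 x1=0x4e x2=0x43 x3=0x0d x4=0x79 x5=0x20  N=0 Z=1
after  9: x0=0x00 x1=0x4e x2=0x43 x3=0x41 x4=0x79 x5=0x20  N=0 Z=0
after 10: x0=0x00 x1=0x4e x2=0x43 x3=0x00 x4=0x79 x5=0x20  N=0 Z=1
after 11: x0=0x00 x1=0x4e x2=0x00 x3=0x00 x4=0x79 x5=0x20  N=0 Z=1
-- IRQ taken; context saved, return-PC = 12 --

FLAGS = (N=0, Z=1)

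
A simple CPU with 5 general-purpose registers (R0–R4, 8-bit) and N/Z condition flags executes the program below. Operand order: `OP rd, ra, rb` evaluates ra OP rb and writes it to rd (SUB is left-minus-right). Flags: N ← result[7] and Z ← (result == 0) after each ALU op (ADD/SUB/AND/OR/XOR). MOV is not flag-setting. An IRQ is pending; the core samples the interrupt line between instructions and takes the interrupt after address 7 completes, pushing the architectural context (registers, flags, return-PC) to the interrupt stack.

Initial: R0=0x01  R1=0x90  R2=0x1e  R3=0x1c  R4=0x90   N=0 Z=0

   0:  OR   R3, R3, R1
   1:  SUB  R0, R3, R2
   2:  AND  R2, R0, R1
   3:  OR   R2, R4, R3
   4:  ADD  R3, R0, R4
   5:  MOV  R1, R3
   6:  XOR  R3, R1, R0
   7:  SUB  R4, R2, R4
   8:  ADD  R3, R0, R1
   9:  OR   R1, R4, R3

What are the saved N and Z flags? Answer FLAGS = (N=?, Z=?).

FLAGS = (N=0, Z=0)

after  0: R0=0x01 R1=0x90 R2=0x1e R3=0x9c R4=0x90  N=1 Z=0
after  1: R0=0x7e R1=0x90 R2=0x1e R3=0x9c R4=0x90  N=0 Z=0
after  2: R0=0x7e R1=0x90 R2=0x10 R3=0x9c R4=0x90  N=0 Z=0
after  3: R0=0x7e R1=0x90 R2=0x9c R3=0x9c R4=0x90  N=1 Z=0
after  4: R0=0x7e R1=0x90 R2=0x9c R3=0x0e R4=0x90  N=0 Z=0
after  5: R0=0x7e R1=0x0e R2=0x9c R3=0x0e R4=0x90  N=0 Z=0
after  6: R0=0x7e R1=0x0e R2=0x9c R3=0x70 R4=0x90  N=0 Z=0
after  7: R0=0x7e R1=0x0e R2=0x9c R3=0x70 R4=0x0c  N=0 Z=0
-- IRQ taken; context saved, return-PC = 8 --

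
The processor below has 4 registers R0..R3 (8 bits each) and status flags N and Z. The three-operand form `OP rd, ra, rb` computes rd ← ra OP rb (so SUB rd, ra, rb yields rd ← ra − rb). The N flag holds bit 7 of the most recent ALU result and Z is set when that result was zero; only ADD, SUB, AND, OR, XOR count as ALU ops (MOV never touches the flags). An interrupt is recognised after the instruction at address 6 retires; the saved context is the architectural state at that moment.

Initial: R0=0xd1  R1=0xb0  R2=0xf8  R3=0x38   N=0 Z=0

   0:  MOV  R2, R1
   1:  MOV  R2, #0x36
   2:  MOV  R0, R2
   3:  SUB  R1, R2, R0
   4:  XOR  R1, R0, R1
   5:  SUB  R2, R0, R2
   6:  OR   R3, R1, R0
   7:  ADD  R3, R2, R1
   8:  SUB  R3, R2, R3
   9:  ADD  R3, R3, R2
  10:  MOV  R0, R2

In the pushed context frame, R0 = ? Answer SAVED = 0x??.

after  0: R0=0xd1 R1=0xb0 R2=0xb0 R3=0x38  N=0 Z=0
after  1: R0=0xd1 R1=0xb0 R2=0x36 R3=0x38  N=0 Z=0
after  2: R0=0x36 R1=0xb0 R2=0x36 R3=0x38  N=0 Z=0
after  3: R0=0x36 R1=0x00 R2=0x36 R3=0x38  N=0 Z=1
after  4: R0=0x36 R1=0x36 R2=0x36 R3=0x38  N=0 Z=0
after  5: R0=0x36 R1=0x36 R2=0x00 R3=0x38  N=0 Z=1
after  6: R0=0x36 R1=0x36 R2=0x00 R3=0x36  N=0 Z=0
-- IRQ taken; context saved, return-PC = 7 --

SAVED = 0x36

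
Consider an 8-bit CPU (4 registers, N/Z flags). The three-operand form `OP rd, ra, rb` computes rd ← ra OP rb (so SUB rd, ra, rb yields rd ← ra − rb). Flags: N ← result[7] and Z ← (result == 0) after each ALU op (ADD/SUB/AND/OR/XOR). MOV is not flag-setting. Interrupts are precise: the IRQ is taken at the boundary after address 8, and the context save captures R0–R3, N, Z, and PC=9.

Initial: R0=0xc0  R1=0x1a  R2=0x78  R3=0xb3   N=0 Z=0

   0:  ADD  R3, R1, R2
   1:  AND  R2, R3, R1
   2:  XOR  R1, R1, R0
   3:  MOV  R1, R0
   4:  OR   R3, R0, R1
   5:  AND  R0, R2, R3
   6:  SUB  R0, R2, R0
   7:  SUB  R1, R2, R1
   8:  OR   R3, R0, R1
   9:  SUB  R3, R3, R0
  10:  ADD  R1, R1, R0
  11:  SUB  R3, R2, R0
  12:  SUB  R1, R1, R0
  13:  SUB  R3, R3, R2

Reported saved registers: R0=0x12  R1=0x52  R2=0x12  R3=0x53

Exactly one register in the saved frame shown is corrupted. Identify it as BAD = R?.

after  0: R0=0xc0 R1=0x1a R2=0x78 R3=0x92  N=1 Z=0
after  1: R0=0xc0 R1=0x1a R2=0x12 R3=0x92  N=0 Z=0
after  2: R0=0xc0 R1=0xda R2=0x12 R3=0x92  N=1 Z=0
after  3: R0=0xc0 R1=0xc0 R2=0x12 R3=0x92  N=1 Z=0
after  4: R0=0xc0 R1=0xc0 R2=0x12 R3=0xc0  N=1 Z=0
after  5: R0=0x00 R1=0xc0 R2=0x12 R3=0xc0  N=0 Z=1
after  6: R0=0x12 R1=0xc0 R2=0x12 R3=0xc0  N=0 Z=0
after  7: R0=0x12 R1=0x52 R2=0x12 R3=0xc0  N=0 Z=0
after  8: R0=0x12 R1=0x52 R2=0x12 R3=0x52  N=0 Z=0
-- IRQ taken; context saved, return-PC = 9 --
mismatch: R3: reported 0x53 vs actual 0x52

BAD = R3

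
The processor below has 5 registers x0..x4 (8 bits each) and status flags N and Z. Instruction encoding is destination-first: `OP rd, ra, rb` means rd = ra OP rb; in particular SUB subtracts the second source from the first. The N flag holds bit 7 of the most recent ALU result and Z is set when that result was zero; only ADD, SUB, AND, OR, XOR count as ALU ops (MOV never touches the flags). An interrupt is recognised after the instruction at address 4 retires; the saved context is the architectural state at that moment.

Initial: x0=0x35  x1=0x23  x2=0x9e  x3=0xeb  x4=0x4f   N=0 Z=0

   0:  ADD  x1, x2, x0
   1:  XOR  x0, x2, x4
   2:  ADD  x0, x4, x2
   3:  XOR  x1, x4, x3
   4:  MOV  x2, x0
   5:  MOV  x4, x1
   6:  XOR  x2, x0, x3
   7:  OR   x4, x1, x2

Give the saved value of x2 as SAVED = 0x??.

SAVED = 0xed

after  0: x0=0x35 x1=0xd3 x2=0x9e x3=0xeb x4=0x4f  N=1 Z=0
after  1: x0=0xd1 x1=0xd3 x2=0x9e x3=0xeb x4=0x4f  N=1 Z=0
after  2: x0=0xed x1=0xd3 x2=0x9e x3=0xeb x4=0x4f  N=1 Z=0
after  3: x0=0xed x1=0xa4 x2=0x9e x3=0xeb x4=0x4f  N=1 Z=0
after  4: x0=0xed x1=0xa4 x2=0xed x3=0xeb x4=0x4f  N=1 Z=0
-- IRQ taken; context saved, return-PC = 5 --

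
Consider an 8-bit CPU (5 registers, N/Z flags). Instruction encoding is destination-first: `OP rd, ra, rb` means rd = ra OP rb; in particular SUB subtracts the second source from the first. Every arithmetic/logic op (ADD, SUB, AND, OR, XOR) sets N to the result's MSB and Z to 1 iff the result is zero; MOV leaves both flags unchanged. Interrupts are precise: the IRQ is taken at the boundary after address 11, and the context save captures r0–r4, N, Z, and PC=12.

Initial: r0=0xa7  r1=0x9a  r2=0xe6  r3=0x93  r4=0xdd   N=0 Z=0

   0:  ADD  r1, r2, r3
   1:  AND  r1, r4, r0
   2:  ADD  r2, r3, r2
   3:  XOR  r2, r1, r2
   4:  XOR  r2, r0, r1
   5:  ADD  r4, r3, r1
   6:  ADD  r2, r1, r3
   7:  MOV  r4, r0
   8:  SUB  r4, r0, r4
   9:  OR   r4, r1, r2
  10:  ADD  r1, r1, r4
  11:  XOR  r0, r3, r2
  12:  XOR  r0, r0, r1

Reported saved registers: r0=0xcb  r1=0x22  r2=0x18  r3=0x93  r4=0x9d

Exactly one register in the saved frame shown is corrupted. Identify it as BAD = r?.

BAD = r0

after  0: r0=0xa7 r1=0x79 r2=0xe6 r3=0x93 r4=0xdd  N=0 Z=0
after  1: r0=0xa7 r1=0x85 r2=0xe6 r3=0x93 r4=0xdd  N=1 Z=0
after  2: r0=0xa7 r1=0x85 r2=0x79 r3=0x93 r4=0xdd  N=0 Z=0
after  3: r0=0xa7 r1=0x85 r2=0xfc r3=0x93 r4=0xdd  N=1 Z=0
after  4: r0=0xa7 r1=0x85 r2=0x22 r3=0x93 r4=0xdd  N=0 Z=0
after  5: r0=0xa7 r1=0x85 r2=0x22 r3=0x93 r4=0x18  N=0 Z=0
after  6: r0=0xa7 r1=0x85 r2=0x18 r3=0x93 r4=0x18  N=0 Z=0
after  7: r0=0xa7 r1=0x85 r2=0x18 r3=0x93 r4=0xa7  N=0 Z=0
after  8: r0=0xa7 r1=0x85 r2=0x18 r3=0x93 r4=0x00  N=0 Z=1
after  9: r0=0xa7 r1=0x85 r2=0x18 r3=0x93 r4=0x9d  N=1 Z=0
after 10: r0=0xa7 r1=0x22 r2=0x18 r3=0x93 r4=0x9d  N=0 Z=0
after 11: r0=0x8b r1=0x22 r2=0x18 r3=0x93 r4=0x9d  N=1 Z=0
-- IRQ taken; context saved, return-PC = 12 --
mismatch: r0: reported 0xcb vs actual 0x8b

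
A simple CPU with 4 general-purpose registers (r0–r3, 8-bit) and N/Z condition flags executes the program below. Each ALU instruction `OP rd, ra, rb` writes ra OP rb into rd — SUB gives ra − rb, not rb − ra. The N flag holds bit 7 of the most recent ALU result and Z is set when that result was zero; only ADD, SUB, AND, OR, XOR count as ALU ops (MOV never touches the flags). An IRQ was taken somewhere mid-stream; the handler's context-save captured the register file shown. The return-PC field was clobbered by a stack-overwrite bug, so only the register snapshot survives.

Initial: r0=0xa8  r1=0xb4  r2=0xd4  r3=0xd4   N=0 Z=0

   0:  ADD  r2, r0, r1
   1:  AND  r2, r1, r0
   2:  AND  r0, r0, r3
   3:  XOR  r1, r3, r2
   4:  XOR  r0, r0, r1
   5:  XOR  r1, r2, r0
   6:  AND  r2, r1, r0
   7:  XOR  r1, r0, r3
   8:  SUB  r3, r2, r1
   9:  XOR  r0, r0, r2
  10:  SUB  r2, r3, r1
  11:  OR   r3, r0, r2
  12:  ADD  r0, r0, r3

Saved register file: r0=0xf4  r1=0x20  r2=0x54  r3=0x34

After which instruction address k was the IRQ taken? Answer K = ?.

after  0: r0=0xa8 r1=0xb4 r2=0x5c r3=0xd4  N=0 Z=0
after  1: r0=0xa8 r1=0xb4 r2=0xa0 r3=0xd4  N=1 Z=0
after  2: r0=0x80 r1=0xb4 r2=0xa0 r3=0xd4  N=1 Z=0
after  3: r0=0x80 r1=0x74 r2=0xa0 r3=0xd4  N=0 Z=0
after  4: r0=0xf4 r1=0x74 r2=0xa0 r3=0xd4  N=1 Z=0
after  5: r0=0xf4 r1=0x54 r2=0xa0 r3=0xd4  N=0 Z=0
after  6: r0=0xf4 r1=0x54 r2=0x54 r3=0xd4  N=0 Z=0
after  7: r0=0xf4 r1=0x20 r2=0x54 r3=0xd4  N=0 Z=0
after  8: r0=0xf4 r1=0x20 r2=0x54 r3=0x34  N=0 Z=0
-- IRQ taken; context saved, return-PC = 9 --

K = 8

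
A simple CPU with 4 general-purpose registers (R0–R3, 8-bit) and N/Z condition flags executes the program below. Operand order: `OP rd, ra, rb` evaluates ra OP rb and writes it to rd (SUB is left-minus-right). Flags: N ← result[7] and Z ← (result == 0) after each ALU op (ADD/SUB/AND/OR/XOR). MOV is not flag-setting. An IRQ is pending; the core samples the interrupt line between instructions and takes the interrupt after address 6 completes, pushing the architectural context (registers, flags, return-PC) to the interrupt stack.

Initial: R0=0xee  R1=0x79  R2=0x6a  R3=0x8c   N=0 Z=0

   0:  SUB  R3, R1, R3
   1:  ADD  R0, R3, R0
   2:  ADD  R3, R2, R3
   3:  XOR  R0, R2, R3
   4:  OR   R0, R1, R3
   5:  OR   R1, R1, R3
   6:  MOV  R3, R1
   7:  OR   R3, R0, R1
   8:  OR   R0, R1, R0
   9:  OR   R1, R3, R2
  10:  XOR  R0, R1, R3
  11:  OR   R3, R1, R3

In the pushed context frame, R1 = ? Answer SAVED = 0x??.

SAVED = 0x7f

after  0: R0=0xee R1=0x79 R2=0x6a R3=0xed  N=1 Z=0
after  1: R0=0xdb R1=0x79 R2=0x6a R3=0xed  N=1 Z=0
after  2: R0=0xdb R1=0x79 R2=0x6a R3=0x57  N=0 Z=0
after  3: R0=0x3d R1=0x79 R2=0x6a R3=0x57  N=0 Z=0
after  4: R0=0x7f R1=0x79 R2=0x6a R3=0x57  N=0 Z=0
after  5: R0=0x7f R1=0x7f R2=0x6a R3=0x57  N=0 Z=0
after  6: R0=0x7f R1=0x7f R2=0x6a R3=0x7f  N=0 Z=0
-- IRQ taken; context saved, return-PC = 7 --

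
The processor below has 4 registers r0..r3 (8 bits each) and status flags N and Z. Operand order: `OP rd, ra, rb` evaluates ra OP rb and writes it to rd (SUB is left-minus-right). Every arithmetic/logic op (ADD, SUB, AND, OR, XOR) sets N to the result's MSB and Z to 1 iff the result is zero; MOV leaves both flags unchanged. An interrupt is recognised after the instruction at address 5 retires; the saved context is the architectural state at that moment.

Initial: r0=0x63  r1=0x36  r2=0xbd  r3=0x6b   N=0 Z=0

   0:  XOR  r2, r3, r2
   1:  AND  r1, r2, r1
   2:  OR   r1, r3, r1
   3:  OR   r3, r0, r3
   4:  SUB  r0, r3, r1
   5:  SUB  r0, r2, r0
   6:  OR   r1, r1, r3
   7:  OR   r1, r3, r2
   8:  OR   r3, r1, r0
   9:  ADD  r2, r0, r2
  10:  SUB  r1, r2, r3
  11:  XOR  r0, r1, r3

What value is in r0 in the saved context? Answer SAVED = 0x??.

after  0: r0=0x63 r1=0x36 r2=0xd6 r3=0x6b  N=1 Z=0
after  1: r0=0x63 r1=0x16 r2=0xd6 r3=0x6b  N=0 Z=0
after  2: r0=0x63 r1=0x7f r2=0xd6 r3=0x6b  N=0 Z=0
after  3: r0=0x63 r1=0x7f r2=0xd6 r3=0x6b  N=0 Z=0
after  4: r0=0xec r1=0x7f r2=0xd6 r3=0x6b  N=1 Z=0
after  5: r0=0xea r1=0x7f r2=0xd6 r3=0x6b  N=1 Z=0
-- IRQ taken; context saved, return-PC = 6 --

SAVED = 0xea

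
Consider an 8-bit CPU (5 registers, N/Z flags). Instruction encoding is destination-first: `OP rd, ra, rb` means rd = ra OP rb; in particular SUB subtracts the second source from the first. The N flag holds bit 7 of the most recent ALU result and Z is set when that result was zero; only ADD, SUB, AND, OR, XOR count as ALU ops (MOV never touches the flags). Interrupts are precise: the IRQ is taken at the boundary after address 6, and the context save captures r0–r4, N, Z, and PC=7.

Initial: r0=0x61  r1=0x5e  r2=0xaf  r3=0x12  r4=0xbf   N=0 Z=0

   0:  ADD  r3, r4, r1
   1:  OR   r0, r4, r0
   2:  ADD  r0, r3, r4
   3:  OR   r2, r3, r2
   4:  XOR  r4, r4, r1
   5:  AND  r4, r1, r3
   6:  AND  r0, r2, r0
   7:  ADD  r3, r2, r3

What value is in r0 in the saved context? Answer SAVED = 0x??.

after  0: r0=0x61 r1=0x5e r2=0xaf r3=0x1d r4=0xbf  N=0 Z=0
after  1: r0=0xff r1=0x5e r2=0xaf r3=0x1d r4=0xbf  N=1 Z=0
after  2: r0=0xdc r1=0x5e r2=0xaf r3=0x1d r4=0xbf  N=1 Z=0
after  3: r0=0xdc r1=0x5e r2=0xbf r3=0x1d r4=0xbf  N=1 Z=0
after  4: r0=0xdc r1=0x5e r2=0xbf r3=0x1d r4=0xe1  N=1 Z=0
after  5: r0=0xdc r1=0x5e r2=0xbf r3=0x1d r4=0x1c  N=0 Z=0
after  6: r0=0x9c r1=0x5e r2=0xbf r3=0x1d r4=0x1c  N=1 Z=0
-- IRQ taken; context saved, return-PC = 7 --

SAVED = 0x9c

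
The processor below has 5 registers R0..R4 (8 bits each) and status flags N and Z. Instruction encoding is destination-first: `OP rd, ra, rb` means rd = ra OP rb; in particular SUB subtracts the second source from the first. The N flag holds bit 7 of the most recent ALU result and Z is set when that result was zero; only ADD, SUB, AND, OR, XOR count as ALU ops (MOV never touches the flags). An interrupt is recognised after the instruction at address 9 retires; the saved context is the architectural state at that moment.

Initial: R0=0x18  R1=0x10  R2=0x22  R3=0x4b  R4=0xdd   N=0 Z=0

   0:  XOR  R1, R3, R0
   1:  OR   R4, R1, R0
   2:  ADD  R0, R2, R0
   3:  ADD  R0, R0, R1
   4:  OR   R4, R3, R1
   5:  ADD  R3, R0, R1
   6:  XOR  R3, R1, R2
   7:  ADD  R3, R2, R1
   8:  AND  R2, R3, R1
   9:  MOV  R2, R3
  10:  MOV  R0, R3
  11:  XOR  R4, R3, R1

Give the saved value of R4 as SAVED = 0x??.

after  0: R0=0x18 R1=0x53 R2=0x22 R3=0x4b R4=0xdd  N=0 Z=0
after  1: R0=0x18 R1=0x53 R2=0x22 R3=0x4b R4=0x5b  N=0 Z=0
after  2: R0=0x3a R1=0x53 R2=0x22 R3=0x4b R4=0x5b  N=0 Z=0
after  3: R0=0x8d R1=0x53 R2=0x22 R3=0x4b R4=0x5b  N=1 Z=0
after  4: R0=0x8d R1=0x53 R2=0x22 R3=0x4b R4=0x5b  N=0 Z=0
after  5: R0=0x8d R1=0x53 R2=0x22 R3=0xe0 R4=0x5b  N=1 Z=0
after  6: R0=0x8d R1=0x53 R2=0x22 R3=0x71 R4=0x5b  N=0 Z=0
after  7: R0=0x8d R1=0x53 R2=0x22 R3=0x75 R4=0x5b  N=0 Z=0
after  8: R0=0x8d R1=0x53 R2=0x51 R3=0x75 R4=0x5b  N=0 Z=0
after  9: R0=0x8d R1=0x53 R2=0x75 R3=0x75 R4=0x5b  N=0 Z=0
-- IRQ taken; context saved, return-PC = 10 --

SAVED = 0x5b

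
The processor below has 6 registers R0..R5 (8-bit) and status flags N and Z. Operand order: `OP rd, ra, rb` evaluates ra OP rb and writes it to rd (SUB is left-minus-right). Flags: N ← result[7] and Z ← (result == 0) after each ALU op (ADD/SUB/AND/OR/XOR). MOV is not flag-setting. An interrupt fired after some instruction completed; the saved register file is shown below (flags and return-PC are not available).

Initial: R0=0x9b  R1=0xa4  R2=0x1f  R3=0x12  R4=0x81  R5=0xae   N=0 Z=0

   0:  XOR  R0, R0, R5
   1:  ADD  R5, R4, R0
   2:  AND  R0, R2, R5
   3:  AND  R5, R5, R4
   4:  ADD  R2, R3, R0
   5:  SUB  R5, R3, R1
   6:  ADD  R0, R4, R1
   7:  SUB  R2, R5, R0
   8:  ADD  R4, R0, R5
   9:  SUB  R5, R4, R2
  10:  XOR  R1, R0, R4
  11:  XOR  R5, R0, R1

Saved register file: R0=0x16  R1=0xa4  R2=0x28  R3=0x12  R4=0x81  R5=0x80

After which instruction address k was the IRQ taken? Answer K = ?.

after  0: R0=0x35 R1=0xa4 R2=0x1f R3=0x12 R4=0x81 R5=0xae  N=0 Z=0
after  1: R0=0x35 R1=0xa4 R2=0x1f R3=0x12 R4=0x81 R5=0xb6  N=1 Z=0
after  2: R0=0x16 R1=0xa4 R2=0x1f R3=0x12 R4=0x81 R5=0xb6  N=0 Z=0
after  3: R0=0x16 R1=0xa4 R2=0x1f R3=0x12 R4=0x81 R5=0x80  N=1 Z=0
after  4: R0=0x16 R1=0xa4 R2=0x28 R3=0x12 R4=0x81 R5=0x80  N=0 Z=0
-- IRQ taken; context saved, return-PC = 5 --

K = 4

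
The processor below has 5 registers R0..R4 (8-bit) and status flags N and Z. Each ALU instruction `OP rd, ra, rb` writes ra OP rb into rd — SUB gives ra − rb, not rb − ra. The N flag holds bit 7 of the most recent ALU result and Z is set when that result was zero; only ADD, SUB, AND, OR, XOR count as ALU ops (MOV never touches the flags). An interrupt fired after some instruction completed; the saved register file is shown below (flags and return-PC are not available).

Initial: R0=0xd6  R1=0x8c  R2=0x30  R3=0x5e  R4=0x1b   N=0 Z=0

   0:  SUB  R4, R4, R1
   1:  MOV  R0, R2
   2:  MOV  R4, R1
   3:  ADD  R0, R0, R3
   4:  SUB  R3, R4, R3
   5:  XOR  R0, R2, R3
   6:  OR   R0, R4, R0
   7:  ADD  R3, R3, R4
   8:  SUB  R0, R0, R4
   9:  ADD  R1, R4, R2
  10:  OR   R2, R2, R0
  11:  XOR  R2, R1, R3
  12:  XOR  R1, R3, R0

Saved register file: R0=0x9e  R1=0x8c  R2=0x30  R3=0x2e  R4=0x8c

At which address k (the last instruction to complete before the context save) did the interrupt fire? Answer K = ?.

K = 6

after  0: R0=0xd6 R1=0x8c R2=0x30 R3=0x5e R4=0x8f  N=1 Z=0
after  1: R0=0x30 R1=0x8c R2=0x30 R3=0x5e R4=0x8f  N=1 Z=0
after  2: R0=0x30 R1=0x8c R2=0x30 R3=0x5e R4=0x8c  N=1 Z=0
after  3: R0=0x8e R1=0x8c R2=0x30 R3=0x5e R4=0x8c  N=1 Z=0
after  4: R0=0x8e R1=0x8c R2=0x30 R3=0x2e R4=0x8c  N=0 Z=0
after  5: R0=0x1e R1=0x8c R2=0x30 R3=0x2e R4=0x8c  N=0 Z=0
after  6: R0=0x9e R1=0x8c R2=0x30 R3=0x2e R4=0x8c  N=1 Z=0
-- IRQ taken; context saved, return-PC = 7 --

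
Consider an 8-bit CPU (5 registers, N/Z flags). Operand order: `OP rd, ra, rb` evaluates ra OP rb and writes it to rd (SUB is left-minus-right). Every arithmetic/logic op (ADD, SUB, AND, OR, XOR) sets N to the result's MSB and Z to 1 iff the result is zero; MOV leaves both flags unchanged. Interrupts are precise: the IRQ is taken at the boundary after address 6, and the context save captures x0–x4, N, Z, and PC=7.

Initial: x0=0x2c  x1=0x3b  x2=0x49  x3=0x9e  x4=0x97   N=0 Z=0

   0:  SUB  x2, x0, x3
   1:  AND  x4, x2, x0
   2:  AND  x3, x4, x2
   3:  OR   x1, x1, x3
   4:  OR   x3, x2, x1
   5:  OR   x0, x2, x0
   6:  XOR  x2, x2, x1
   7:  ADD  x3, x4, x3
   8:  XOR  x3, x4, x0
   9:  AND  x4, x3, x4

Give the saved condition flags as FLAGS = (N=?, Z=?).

after  0: x0=0x2c x1=0x3b x2=0x8e x3=0x9e x4=0x97  N=1 Z=0
after  1: x0=0x2c x1=0x3b x2=0x8e x3=0x9e x4=0x0c  N=0 Z=0
after  2: x0=0x2c x1=0x3b x2=0x8e x3=0x0c x4=0x0c  N=0 Z=0
after  3: x0=0x2c x1=0x3f x2=0x8e x3=0x0c x4=0x0c  N=0 Z=0
after  4: x0=0x2c x1=0x3f x2=0x8e x3=0xbf x4=0x0c  N=1 Z=0
after  5: x0=0xae x1=0x3f x2=0x8e x3=0xbf x4=0x0c  N=1 Z=0
after  6: x0=0xae x1=0x3f x2=0xb1 x3=0xbf x4=0x0c  N=1 Z=0
-- IRQ taken; context saved, return-PC = 7 --

FLAGS = (N=1, Z=0)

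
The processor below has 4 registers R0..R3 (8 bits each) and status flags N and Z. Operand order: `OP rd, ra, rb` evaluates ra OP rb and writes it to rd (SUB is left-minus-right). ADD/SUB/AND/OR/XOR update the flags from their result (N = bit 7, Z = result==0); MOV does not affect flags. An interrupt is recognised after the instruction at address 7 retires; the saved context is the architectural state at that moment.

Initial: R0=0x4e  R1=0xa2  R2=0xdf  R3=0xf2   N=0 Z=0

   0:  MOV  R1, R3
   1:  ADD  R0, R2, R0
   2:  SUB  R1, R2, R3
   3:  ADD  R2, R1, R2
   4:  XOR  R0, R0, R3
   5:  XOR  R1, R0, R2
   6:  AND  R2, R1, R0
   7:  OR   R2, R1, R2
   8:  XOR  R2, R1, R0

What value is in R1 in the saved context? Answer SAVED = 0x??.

SAVED = 0x13

after  0: R0=0x4e R1=0xf2 R2=0xdf R3=0xf2  N=0 Z=0
after  1: R0=0x2d R1=0xf2 R2=0xdf R3=0xf2  N=0 Z=0
after  2: R0=0x2d R1=0xed R2=0xdf R3=0xf2  N=1 Z=0
after  3: R0=0x2d R1=0xed R2=0xcc R3=0xf2  N=1 Z=0
after  4: R0=0xdf R1=0xed R2=0xcc R3=0xf2  N=1 Z=0
after  5: R0=0xdf R1=0x13 R2=0xcc R3=0xf2  N=0 Z=0
after  6: R0=0xdf R1=0x13 R2=0x13 R3=0xf2  N=0 Z=0
after  7: R0=0xdf R1=0x13 R2=0x13 R3=0xf2  N=0 Z=0
-- IRQ taken; context saved, return-PC = 8 --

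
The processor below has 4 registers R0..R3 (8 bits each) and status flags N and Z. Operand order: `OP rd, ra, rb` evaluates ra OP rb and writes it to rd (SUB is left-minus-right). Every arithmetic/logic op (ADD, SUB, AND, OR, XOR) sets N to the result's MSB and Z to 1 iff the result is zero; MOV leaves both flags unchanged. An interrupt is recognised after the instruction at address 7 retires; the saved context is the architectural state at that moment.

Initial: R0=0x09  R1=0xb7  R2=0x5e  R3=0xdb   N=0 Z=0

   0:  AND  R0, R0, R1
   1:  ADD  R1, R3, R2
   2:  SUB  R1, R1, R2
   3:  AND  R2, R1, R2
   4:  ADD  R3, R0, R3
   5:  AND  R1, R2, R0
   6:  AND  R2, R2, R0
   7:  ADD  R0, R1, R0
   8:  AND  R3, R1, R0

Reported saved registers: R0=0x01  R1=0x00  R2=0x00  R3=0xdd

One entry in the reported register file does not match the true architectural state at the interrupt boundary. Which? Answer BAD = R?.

after  0: R0=0x01 R1=0xb7 R2=0x5e R3=0xdb  N=0 Z=0
after  1: R0=0x01 R1=0x39 R2=0x5e R3=0xdb  N=0 Z=0
after  2: R0=0x01 R1=0xdb R2=0x5e R3=0xdb  N=1 Z=0
after  3: R0=0x01 R1=0xdb R2=0x5a R3=0xdb  N=0 Z=0
after  4: R0=0x01 R1=0xdb R2=0x5a R3=0xdc  N=1 Z=0
after  5: R0=0x01 R1=0x00 R2=0x5a R3=0xdc  N=0 Z=1
after  6: R0=0x01 R1=0x00 R2=0x00 R3=0xdc  N=0 Z=1
after  7: R0=0x01 R1=0x00 R2=0x00 R3=0xdc  N=0 Z=0
-- IRQ taken; context saved, return-PC = 8 --
mismatch: R3: reported 0xdd vs actual 0xdc

BAD = R3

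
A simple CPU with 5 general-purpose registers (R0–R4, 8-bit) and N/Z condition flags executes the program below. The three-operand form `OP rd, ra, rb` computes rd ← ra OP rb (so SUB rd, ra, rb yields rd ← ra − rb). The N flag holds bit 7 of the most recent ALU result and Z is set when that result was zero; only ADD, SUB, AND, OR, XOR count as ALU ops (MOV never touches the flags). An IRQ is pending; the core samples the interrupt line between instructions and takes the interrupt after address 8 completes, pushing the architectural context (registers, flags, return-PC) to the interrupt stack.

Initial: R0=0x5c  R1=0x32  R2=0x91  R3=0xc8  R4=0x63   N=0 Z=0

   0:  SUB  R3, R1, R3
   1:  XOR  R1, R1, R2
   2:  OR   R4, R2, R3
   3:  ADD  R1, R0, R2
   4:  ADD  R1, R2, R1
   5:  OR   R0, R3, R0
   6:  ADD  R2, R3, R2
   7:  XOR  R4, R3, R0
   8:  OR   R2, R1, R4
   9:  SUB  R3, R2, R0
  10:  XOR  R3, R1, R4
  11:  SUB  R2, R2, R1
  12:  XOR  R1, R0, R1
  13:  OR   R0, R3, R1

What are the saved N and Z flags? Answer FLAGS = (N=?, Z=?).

FLAGS = (N=0, Z=0)

after  0: R0=0x5c R1=0x32 R2=0x91 R3=0x6a R4=0x63  N=0 Z=0
after  1: R0=0x5c R1=0xa3 R2=0x91 R3=0x6a R4=0x63  N=1 Z=0
after  2: R0=0x5c R1=0xa3 R2=0x91 R3=0x6a R4=0xfb  N=1 Z=0
after  3: R0=0x5c R1=0xed R2=0x91 R3=0x6a R4=0xfb  N=1 Z=0
after  4: R0=0x5c R1=0x7e R2=0x91 R3=0x6a R4=0xfb  N=0 Z=0
after  5: R0=0x7e R1=0x7e R2=0x91 R3=0x6a R4=0xfb  N=0 Z=0
after  6: R0=0x7e R1=0x7e R2=0xfb R3=0x6a R4=0xfb  N=1 Z=0
after  7: R0=0x7e R1=0x7e R2=0xfb R3=0x6a R4=0x14  N=0 Z=0
after  8: R0=0x7e R1=0x7e R2=0x7e R3=0x6a R4=0x14  N=0 Z=0
-- IRQ taken; context saved, return-PC = 9 --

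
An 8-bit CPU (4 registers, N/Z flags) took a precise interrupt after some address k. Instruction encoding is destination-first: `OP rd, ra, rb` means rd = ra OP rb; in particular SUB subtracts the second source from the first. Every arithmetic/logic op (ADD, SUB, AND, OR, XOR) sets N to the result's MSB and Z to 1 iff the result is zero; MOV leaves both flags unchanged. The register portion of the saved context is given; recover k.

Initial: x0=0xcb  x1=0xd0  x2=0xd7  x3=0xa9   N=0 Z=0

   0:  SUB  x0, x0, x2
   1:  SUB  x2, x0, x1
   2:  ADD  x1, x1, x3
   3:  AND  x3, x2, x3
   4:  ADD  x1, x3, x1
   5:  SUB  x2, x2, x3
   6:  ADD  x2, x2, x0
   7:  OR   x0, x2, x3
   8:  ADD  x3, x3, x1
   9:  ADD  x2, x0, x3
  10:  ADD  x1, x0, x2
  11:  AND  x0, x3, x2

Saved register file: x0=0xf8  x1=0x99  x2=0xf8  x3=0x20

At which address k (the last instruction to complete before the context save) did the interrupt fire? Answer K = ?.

K = 7

after  0: x0=0xf4 x1=0xd0 x2=0xd7 x3=0xa9  N=1 Z=0
after  1: x0=0xf4 x1=0xd0 x2=0x24 x3=0xa9  N=0 Z=0
after  2: x0=0xf4 x1=0x79 x2=0x24 x3=0xa9  N=0 Z=0
after  3: x0=0xf4 x1=0x79 x2=0x24 x3=0x20  N=0 Z=0
after  4: x0=0xf4 x1=0x99 x2=0x24 x3=0x20  N=1 Z=0
after  5: x0=0xf4 x1=0x99 x2=0x04 x3=0x20  N=0 Z=0
after  6: x0=0xf4 x1=0x99 x2=0xf8 x3=0x20  N=1 Z=0
after  7: x0=0xf8 x1=0x99 x2=0xf8 x3=0x20  N=1 Z=0
-- IRQ taken; context saved, return-PC = 8 --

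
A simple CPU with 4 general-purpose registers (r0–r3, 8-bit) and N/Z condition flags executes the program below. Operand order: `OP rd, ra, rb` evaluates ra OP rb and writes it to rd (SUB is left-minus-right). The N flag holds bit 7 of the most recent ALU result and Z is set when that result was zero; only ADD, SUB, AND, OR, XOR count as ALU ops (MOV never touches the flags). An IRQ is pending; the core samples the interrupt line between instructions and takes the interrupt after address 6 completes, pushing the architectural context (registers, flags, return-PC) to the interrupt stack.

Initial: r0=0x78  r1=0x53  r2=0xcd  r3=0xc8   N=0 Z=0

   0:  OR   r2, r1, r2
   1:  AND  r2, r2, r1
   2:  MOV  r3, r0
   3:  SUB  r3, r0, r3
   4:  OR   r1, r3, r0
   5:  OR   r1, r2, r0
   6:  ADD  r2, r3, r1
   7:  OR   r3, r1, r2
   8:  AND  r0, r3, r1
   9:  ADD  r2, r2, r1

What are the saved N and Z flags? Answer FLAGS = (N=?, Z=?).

FLAGS = (N=0, Z=0)

after  0: r0=0x78 r1=0x53 r2=0xdf r3=0xc8  N=1 Z=0
after  1: r0=0x78 r1=0x53 r2=0x53 r3=0xc8  N=0 Z=0
after  2: r0=0x78 r1=0x53 r2=0x53 r3=0x78  N=0 Z=0
after  3: r0=0x78 r1=0x53 r2=0x53 r3=0x00  N=0 Z=1
after  4: r0=0x78 r1=0x78 r2=0x53 r3=0x00  N=0 Z=0
after  5: r0=0x78 r1=0x7b r2=0x53 r3=0x00  N=0 Z=0
after  6: r0=0x78 r1=0x7b r2=0x7b r3=0x00  N=0 Z=0
-- IRQ taken; context saved, return-PC = 7 --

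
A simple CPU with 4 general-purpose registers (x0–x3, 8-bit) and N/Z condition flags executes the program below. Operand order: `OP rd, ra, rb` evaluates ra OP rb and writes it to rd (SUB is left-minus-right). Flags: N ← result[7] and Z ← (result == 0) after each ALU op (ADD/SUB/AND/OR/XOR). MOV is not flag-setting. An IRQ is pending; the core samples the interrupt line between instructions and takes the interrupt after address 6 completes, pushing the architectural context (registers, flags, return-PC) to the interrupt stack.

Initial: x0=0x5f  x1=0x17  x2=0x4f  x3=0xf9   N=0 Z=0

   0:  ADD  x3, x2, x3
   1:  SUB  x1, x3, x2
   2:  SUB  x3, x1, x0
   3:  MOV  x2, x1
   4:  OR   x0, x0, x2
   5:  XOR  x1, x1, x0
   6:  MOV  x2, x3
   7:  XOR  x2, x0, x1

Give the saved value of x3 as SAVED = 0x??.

after  0: x0=0x5f x1=0x17 x2=0x4f x3=0x48  N=0 Z=0
after  1: x0=0x5f x1=0xf9 x2=0x4f x3=0x48  N=1 Z=0
after  2: x0=0x5f x1=0xf9 x2=0x4f x3=0x9a  N=1 Z=0
after  3: x0=0x5f x1=0xf9 x2=0xf9 x3=0x9a  N=1 Z=0
after  4: x0=0xff x1=0xf9 x2=0xf9 x3=0x9a  N=1 Z=0
after  5: x0=0xff x1=0x06 x2=0xf9 x3=0x9a  N=0 Z=0
after  6: x0=0xff x1=0x06 x2=0x9a x3=0x9a  N=0 Z=0
-- IRQ taken; context saved, return-PC = 7 --

SAVED = 0x9a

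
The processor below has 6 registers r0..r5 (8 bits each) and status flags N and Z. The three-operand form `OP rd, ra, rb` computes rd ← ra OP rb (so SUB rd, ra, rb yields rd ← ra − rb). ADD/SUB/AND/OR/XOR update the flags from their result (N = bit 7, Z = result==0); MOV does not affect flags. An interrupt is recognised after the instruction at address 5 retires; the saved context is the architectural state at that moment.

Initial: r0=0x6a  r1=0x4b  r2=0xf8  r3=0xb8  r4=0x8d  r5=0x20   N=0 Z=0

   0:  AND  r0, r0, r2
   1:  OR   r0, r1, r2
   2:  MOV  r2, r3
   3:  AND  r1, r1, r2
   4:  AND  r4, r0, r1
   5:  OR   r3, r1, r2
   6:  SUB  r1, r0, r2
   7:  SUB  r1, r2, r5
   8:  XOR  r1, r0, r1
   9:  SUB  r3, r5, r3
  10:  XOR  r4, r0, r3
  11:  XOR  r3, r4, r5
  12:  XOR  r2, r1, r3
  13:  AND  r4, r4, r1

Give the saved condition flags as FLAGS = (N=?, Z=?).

FLAGS = (N=1, Z=0)

after  0: r0=0x68 r1=0x4b r2=0xf8 r3=0xb8 r4=0x8d r5=0x20  N=0 Z=0
after  1: r0=0xfb r1=0x4b r2=0xf8 r3=0xb8 r4=0x8d r5=0x20  N=1 Z=0
after  2: r0=0xfb r1=0x4b r2=0xb8 r3=0xb8 r4=0x8d r5=0x20  N=1 Z=0
after  3: r0=0xfb r1=0x08 r2=0xb8 r3=0xb8 r4=0x8d r5=0x20  N=0 Z=0
after  4: r0=0xfb r1=0x08 r2=0xb8 r3=0xb8 r4=0x08 r5=0x20  N=0 Z=0
after  5: r0=0xfb r1=0x08 r2=0xb8 r3=0xb8 r4=0x08 r5=0x20  N=1 Z=0
-- IRQ taken; context saved, return-PC = 6 --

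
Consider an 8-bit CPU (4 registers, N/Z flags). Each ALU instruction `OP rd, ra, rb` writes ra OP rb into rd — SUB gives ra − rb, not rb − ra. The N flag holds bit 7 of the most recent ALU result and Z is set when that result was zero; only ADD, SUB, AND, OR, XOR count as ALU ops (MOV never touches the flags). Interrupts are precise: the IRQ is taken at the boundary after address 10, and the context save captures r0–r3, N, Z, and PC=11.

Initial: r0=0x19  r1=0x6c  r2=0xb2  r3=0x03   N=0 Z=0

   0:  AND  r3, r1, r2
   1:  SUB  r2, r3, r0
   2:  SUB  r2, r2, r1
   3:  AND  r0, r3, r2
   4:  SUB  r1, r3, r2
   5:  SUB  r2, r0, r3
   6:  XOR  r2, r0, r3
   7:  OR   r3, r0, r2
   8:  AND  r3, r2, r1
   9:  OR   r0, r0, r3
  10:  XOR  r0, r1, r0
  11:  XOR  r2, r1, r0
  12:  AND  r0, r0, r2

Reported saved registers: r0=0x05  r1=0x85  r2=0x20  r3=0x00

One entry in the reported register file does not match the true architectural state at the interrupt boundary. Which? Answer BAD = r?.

after  0: r0=0x19 r1=0x6c r2=0xb2 r3=0x20  N=0 Z=0
after  1: r0=0x19 r1=0x6c r2=0x07 r3=0x20  N=0 Z=0
after  2: r0=0x19 r1=0x6c r2=0x9b r3=0x20  N=1 Z=0
after  3: r0=0x00 r1=0x6c r2=0x9b r3=0x20  N=0 Z=1
after  4: r0=0x00 r1=0x85 r2=0x9b r3=0x20  N=1 Z=0
after  5: r0=0x00 r1=0x85 r2=0xe0 r3=0x20  N=1 Z=0
after  6: r0=0x00 r1=0x85 r2=0x20 r3=0x20  N=0 Z=0
after  7: r0=0x00 r1=0x85 r2=0x20 r3=0x20  N=0 Z=0
after  8: r0=0x00 r1=0x85 r2=0x20 r3=0x00  N=0 Z=1
after  9: r0=0x00 r1=0x85 r2=0x20 r3=0x00  N=0 Z=1
after 10: r0=0x85 r1=0x85 r2=0x20 r3=0x00  N=1 Z=0
-- IRQ taken; context saved, return-PC = 11 --
mismatch: r0: reported 0x05 vs actual 0x85

BAD = r0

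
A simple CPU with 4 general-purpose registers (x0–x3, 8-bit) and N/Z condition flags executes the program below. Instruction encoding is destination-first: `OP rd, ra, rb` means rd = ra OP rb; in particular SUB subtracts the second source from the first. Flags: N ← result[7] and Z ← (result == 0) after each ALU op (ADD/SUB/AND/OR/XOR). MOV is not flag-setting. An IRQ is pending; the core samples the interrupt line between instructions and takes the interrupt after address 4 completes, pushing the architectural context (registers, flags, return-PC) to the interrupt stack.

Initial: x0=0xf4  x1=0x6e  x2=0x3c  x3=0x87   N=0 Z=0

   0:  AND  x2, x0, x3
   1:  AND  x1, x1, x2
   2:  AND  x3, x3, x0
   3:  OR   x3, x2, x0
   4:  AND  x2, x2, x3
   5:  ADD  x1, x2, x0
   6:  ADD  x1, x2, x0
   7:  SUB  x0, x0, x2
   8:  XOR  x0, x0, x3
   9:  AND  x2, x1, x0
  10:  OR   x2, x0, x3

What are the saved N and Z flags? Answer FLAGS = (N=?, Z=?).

after  0: x0=0xf4 x1=0x6e x2=0x84 x3=0x87  N=1 Z=0
after  1: x0=0xf4 x1=0x04 x2=0x84 x3=0x87  N=0 Z=0
after  2: x0=0xf4 x1=0x04 x2=0x84 x3=0x84  N=1 Z=0
after  3: x0=0xf4 x1=0x04 x2=0x84 x3=0xf4  N=1 Z=0
after  4: x0=0xf4 x1=0x04 x2=0x84 x3=0xf4  N=1 Z=0
-- IRQ taken; context saved, return-PC = 5 --

FLAGS = (N=1, Z=0)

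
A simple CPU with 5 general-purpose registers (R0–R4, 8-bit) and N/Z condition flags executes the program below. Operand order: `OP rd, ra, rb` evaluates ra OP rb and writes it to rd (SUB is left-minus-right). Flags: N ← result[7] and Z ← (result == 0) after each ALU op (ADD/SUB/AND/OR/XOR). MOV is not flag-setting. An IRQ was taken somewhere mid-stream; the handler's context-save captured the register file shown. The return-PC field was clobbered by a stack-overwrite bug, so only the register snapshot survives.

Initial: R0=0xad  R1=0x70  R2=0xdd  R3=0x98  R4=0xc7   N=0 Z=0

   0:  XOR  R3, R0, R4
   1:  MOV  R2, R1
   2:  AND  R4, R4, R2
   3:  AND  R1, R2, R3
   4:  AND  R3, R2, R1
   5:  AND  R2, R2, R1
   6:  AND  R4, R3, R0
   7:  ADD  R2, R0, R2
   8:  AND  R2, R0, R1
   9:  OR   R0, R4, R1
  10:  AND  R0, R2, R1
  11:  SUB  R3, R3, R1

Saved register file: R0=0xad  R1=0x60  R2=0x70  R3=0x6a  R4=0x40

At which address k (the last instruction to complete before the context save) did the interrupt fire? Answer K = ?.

K = 3

after  0: R0=0xad R1=0x70 R2=0xdd R3=0x6a R4=0xc7  N=0 Z=0
after  1: R0=0xad R1=0x70 R2=0x70 R3=0x6a R4=0xc7  N=0 Z=0
after  2: R0=0xad R1=0x70 R2=0x70 R3=0x6a R4=0x40  N=0 Z=0
after  3: R0=0xad R1=0x60 R2=0x70 R3=0x6a R4=0x40  N=0 Z=0
-- IRQ taken; context saved, return-PC = 4 --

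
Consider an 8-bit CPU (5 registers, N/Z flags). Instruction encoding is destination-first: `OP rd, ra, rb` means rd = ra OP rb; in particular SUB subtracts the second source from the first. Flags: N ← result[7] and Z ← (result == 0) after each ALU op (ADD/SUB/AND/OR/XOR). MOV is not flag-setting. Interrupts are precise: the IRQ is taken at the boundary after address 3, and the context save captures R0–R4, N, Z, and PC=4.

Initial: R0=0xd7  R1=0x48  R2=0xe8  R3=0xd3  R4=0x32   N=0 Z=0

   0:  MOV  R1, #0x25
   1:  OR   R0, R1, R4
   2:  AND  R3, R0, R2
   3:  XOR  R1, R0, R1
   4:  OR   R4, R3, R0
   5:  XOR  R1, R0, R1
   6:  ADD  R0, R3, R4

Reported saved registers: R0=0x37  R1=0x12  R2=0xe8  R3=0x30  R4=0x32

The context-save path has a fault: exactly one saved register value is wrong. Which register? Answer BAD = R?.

BAD = R3

after  0: R0=0xd7 R1=0x25 R2=0xe8 R3=0xd3 R4=0x32  N=0 Z=0
after  1: R0=0x37 R1=0x25 R2=0xe8 R3=0xd3 R4=0x32  N=0 Z=0
after  2: R0=0x37 R1=0x25 R2=0xe8 R3=0x20 R4=0x32  N=0 Z=0
after  3: R0=0x37 R1=0x12 R2=0xe8 R3=0x20 R4=0x32  N=0 Z=0
-- IRQ taken; context saved, return-PC = 4 --
mismatch: R3: reported 0x30 vs actual 0x20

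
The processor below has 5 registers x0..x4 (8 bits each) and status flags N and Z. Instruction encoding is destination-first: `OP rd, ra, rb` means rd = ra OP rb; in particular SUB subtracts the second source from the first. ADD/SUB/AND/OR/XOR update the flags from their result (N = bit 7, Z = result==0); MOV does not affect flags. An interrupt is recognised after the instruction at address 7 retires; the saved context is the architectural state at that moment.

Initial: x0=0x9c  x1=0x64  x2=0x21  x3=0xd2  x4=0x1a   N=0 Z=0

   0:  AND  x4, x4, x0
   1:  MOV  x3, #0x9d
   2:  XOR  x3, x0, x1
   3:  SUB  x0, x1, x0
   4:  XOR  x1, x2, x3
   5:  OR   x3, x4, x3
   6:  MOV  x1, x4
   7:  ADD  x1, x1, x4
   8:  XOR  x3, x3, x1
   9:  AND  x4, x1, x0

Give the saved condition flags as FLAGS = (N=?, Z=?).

after  0: x0=0x9c x1=0x64 x2=0x21 x3=0xd2 x4=0x18  N=0 Z=0
after  1: x0=0x9c x1=0x64 x2=0x21 x3=0x9d x4=0x18  N=0 Z=0
after  2: x0=0x9c x1=0x64 x2=0x21 x3=0xf8 x4=0x18  N=1 Z=0
after  3: x0=0xc8 x1=0x64 x2=0x21 x3=0xf8 x4=0x18  N=1 Z=0
after  4: x0=0xc8 x1=0xd9 x2=0x21 x3=0xf8 x4=0x18  N=1 Z=0
after  5: x0=0xc8 x1=0xd9 x2=0x21 x3=0xf8 x4=0x18  N=1 Z=0
after  6: x0=0xc8 x1=0x18 x2=0x21 x3=0xf8 x4=0x18  N=1 Z=0
after  7: x0=0xc8 x1=0x30 x2=0x21 x3=0xf8 x4=0x18  N=0 Z=0
-- IRQ taken; context saved, return-PC = 8 --

FLAGS = (N=0, Z=0)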